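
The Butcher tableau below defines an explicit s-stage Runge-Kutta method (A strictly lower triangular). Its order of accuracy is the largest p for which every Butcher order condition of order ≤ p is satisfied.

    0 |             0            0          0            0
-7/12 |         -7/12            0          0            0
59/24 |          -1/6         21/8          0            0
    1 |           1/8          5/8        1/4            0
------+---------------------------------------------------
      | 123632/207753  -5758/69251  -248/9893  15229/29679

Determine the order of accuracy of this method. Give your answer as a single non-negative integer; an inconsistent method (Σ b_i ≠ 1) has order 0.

3

b = (123632/207753, -5758/69251, -248/9893, 15229/29679)
c = (0, -7/12, 59/24, 1)
Ac = (0, 0, -49/32, 1/4)
Σ b_i: 123632/207753·1 + (-5758/69251)·1 + (-248/9893)·1 + 15229/29679·1 = 1 ✓
b·c: (-5758/69251)·(-7/12) + (-248/9893)·59/24 + 15229/29679·1 = 1/2 ✓
b·c²: (-5758/69251)·49/144 + (-248/9893)·3481/576 + 15229/29679·1 = 1/3 ✓
b·Ac: (-248/9893)·(-49/32) + 15229/29679·1/4 = 1/6 ✓
b·c³: (-5758/69251)·(-343/1728) + (-248/9893)·205379/13824 + 15229/29679·1 = 2687297/17095104 ≠ 1/4 ⇒ order 3.
b·(c∘Ac): (-248/9893)·(-2891/768) + 15229/29679·1/4 = 211453/949728 ≠ 1/8
b·Ac²: (-248/9893)·343/384 + 15229/29679·3971/2304 = 58943207/68380416 ≠ 1/12
b·A²c: 15229/29679·(-49/128) = -746221/3798912 ≠ 1/24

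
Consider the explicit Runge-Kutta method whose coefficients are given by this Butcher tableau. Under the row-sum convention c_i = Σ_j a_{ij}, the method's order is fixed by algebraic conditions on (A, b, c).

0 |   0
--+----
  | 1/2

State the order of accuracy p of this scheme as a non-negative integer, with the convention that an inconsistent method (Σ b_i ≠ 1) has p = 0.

0

b = (1/2)
c = (0)
Σ b_i: 1/2·1 = 1/2 ≠ 1 ⇒ order 0.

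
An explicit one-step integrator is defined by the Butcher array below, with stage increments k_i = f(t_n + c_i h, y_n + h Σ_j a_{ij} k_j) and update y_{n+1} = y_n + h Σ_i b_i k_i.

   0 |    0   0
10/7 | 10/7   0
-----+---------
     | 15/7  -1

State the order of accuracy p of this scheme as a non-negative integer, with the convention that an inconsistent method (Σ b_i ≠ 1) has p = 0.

b = (15/7, -1)
c = (0, 10/7)
Σ b_i: 15/7·1 + (-1)·1 = 8/7 ≠ 1 ⇒ order 0.

0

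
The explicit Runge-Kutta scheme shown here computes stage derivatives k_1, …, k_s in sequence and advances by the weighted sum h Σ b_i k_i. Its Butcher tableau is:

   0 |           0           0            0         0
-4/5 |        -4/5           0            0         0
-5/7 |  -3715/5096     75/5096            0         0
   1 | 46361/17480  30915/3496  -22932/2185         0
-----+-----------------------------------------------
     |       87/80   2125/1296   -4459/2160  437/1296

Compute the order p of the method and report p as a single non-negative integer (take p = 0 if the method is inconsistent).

b = (87/80, 2125/1296, -4459/2160, 437/1296)
c = (0, -4/5, -5/7, 1)
Ac = (0, 0, -15/1274, 369/874)
Σ b_i: 87/80·1 + 2125/1296·1 + (-4459/2160)·1 + 437/1296·1 = 1 ✓
b·c: 2125/1296·(-4/5) + (-4459/2160)·(-5/7) + 437/1296·1 = 1/2 ✓
b·c²: 2125/1296·16/25 + (-4459/2160)·25/49 + 437/1296·1 = 1/3 ✓
b·Ac: (-4459/2160)·(-15/1274) + 437/1296·369/874 = 1/6 ✓
b·c³: 2125/1296·(-64/125) + (-4459/2160)·(-125/343) + 437/1296·1 = 1/4 ✓
b·(c∘Ac): (-4459/2160)·75/8918 + 437/1296·369/874 = 1/8 ✓
b·Ac²: (-4459/2160)·6/637 + 437/1296·666/2185 = 1/12 ✓
b·A²c: 437/1296·54/437 = 1/24 ✓; 4 stages ⇒ order 4.

4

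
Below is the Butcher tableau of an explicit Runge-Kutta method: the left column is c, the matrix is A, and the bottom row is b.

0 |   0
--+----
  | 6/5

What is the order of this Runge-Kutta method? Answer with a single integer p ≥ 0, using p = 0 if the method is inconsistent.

0

b = (6/5)
c = (0)
Σ b_i: 6/5·1 = 6/5 ≠ 1 ⇒ order 0.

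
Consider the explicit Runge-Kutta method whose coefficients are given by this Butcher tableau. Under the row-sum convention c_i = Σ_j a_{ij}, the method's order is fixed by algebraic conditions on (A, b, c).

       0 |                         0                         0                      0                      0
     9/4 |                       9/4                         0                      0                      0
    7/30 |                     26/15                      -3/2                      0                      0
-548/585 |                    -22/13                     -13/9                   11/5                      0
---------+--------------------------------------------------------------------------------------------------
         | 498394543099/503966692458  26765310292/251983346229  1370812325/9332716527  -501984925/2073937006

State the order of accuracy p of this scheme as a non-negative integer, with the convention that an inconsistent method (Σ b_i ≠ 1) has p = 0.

3

b = (498394543099/503966692458, 26765310292/251983346229, 1370812325/9332716527, -501984925/2073937006)
c = (0, 9/4, 7/30, -548/585)
Ac = (0, 0, -27/8, -821/300)
Σ b_i: 498394543099/503966692458·1 + 26765310292/251983346229·1 + 1370812325/9332716527·1 + (-501984925/2073937006)·1 = 1 ✓
b·c: 26765310292/251983346229·9/4 + 1370812325/9332716527·7/30 + (-501984925/2073937006)·(-548/585) = 1/2 ✓
b·c²: 26765310292/251983346229·81/16 + 1370812325/9332716527·49/900 + (-501984925/2073937006)·300304/342225 = 1/3 ✓
b·Ac: 1370812325/9332716527·(-27/8) + (-501984925/2073937006)·(-821/300) = 1/6 ✓
b·c³: 26765310292/251983346229·729/64 + 1370812325/9332716527·343/27000 + (-501984925/2073937006)·(-164566592/200201625) = 221818772723981/157237608046896 ≠ 1/4 ⇒ order 3.
b·(c∘Ac): 1370812325/9332716527·(-63/80) + (-501984925/2073937006)·112477/43875 = -1648911428729/2239851966480 ≠ 1/8
b·Ac²: 1370812325/9332716527·(-243/32) + (-501984925/2073937006)·(-129469/18000) = 467061237659/746617322160 ≠ 1/12
b·A²c: (-501984925/2073937006)·(-297/40) = 29817904545/16591496048 ≠ 1/24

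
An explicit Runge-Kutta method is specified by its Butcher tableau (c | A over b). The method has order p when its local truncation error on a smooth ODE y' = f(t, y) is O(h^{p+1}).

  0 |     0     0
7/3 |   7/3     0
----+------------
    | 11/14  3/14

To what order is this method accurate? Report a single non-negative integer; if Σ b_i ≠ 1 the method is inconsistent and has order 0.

b = (11/14, 3/14)
c = (0, 7/3)
Σ b_i: 11/14·1 + 3/14·1 = 1 ✓
b·c: 3/14·7/3 = 1/2 ✓; 2 stages ⇒ order 2.

2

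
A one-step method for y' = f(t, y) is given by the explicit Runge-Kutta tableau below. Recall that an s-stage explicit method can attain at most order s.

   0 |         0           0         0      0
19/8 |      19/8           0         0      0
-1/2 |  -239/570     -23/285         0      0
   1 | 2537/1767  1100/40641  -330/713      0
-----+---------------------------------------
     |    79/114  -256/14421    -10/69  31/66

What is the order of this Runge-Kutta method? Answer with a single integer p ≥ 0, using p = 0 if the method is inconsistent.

b = (79/114, -256/14421, -10/69, 31/66)
c = (0, 19/8, -1/2, 1)
Ac = (0, 0, -23/120, 55/186)
Σ b_i: 79/114·1 + (-256/14421)·1 + (-10/69)·1 + 31/66·1 = 1 ✓
b·c: (-256/14421)·19/8 + (-10/69)·(-1/2) + 31/66·1 = 1/2 ✓
b·c²: (-256/14421)·361/64 + (-10/69)·1/4 + 31/66·1 = 1/3 ✓
b·Ac: (-10/69)·(-23/120) + 31/66·55/186 = 1/6 ✓
b·c³: (-256/14421)·6859/512 + (-10/69)·(-1/8) + 31/66·1 = 1/4 ✓
b·(c∘Ac): (-10/69)·23/240 + 31/66·55/186 = 1/8 ✓
b·Ac²: (-10/69)·(-437/960) + 31/66·55/1488 = 1/12 ✓
b·A²c: 31/66·11/124 = 1/24 ✓; 4 stages ⇒ order 4.

4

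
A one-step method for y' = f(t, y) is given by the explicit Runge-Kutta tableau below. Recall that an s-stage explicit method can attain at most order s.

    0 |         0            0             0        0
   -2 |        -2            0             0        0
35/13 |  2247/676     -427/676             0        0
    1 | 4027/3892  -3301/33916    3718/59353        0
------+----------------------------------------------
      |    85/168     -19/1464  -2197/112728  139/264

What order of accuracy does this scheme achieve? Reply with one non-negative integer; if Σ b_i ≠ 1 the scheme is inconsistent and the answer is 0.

b = (85/168, -19/1464, -2197/112728, 139/264)
c = (0, -2, 35/13, 1)
Ac = (0, 0, 427/338, 101/278)
Σ b_i: 85/168·1 + (-19/1464)·1 + (-2197/112728)·1 + 139/264·1 = 1 ✓
b·c: (-19/1464)·(-2) + (-2197/112728)·35/13 + 139/264·1 = 1/2 ✓
b·c²: (-19/1464)·4 + (-2197/112728)·1225/169 + 139/264·1 = 1/3 ✓
b·Ac: (-2197/112728)·427/338 + 139/264·101/278 = 1/6 ✓
b·c³: (-19/1464)·(-8) + (-2197/112728)·42875/2197 + 139/264·1 = 1/4 ✓
b·(c∘Ac): (-2197/112728)·14945/4394 + 139/264·101/278 = 1/8 ✓
b·Ac²: (-2197/112728)·(-427/169) + 139/264·9/139 = 1/12 ✓
b·A²c: 139/264·11/139 = 1/24 ✓; 4 stages ⇒ order 4.

4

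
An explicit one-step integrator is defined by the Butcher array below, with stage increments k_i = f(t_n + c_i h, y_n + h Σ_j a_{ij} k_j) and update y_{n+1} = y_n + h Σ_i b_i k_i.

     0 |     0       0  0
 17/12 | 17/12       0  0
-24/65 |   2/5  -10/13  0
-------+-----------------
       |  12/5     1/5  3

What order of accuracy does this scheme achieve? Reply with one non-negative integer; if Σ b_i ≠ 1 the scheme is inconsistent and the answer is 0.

b = (12/5, 1/5, 3)
c = (0, 17/12, -24/65)
Ac = (0, 0, -85/78)
Σ b_i: 12/5·1 + 1/5·1 + 3·1 = 28/5 ≠ 1 ⇒ order 0.

0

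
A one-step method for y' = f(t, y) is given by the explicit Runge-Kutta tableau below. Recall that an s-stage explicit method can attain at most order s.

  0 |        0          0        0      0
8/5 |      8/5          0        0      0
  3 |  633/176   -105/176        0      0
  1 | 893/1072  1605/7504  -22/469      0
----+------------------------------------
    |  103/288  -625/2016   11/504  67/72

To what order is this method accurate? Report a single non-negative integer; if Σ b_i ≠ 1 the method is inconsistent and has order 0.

b = (103/288, -625/2016, 11/504, 67/72)
c = (0, 8/5, 3, 1)
Ac = (0, 0, -21/22, 27/134)
Σ b_i: 103/288·1 + (-625/2016)·1 + 11/504·1 + 67/72·1 = 1 ✓
b·c: (-625/2016)·8/5 + 11/504·3 + 67/72·1 = 1/2 ✓
b·c²: (-625/2016)·64/25 + 11/504·9 + 67/72·1 = 1/3 ✓
b·Ac: 11/504·(-21/22) + 67/72·27/134 = 1/6 ✓
b·c³: (-625/2016)·512/125 + 11/504·27 + 67/72·1 = 1/4 ✓
b·(c∘Ac): 11/504·(-63/22) + 67/72·27/134 = 1/8 ✓
b·Ac²: 11/504·(-84/55) + 67/72·42/335 = 1/12 ✓
b·A²c: 67/72·3/67 = 1/24 ✓; 4 stages ⇒ order 4.

4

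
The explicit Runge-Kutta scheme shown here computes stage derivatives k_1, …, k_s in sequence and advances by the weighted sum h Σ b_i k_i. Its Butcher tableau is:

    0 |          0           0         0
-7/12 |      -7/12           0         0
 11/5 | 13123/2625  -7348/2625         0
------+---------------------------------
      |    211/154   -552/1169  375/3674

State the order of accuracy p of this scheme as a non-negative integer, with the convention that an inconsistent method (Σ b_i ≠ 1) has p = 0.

3

b = (211/154, -552/1169, 375/3674)
c = (0, -7/12, 11/5)
Ac = (0, 0, 1837/1125)
Σ b_i: 211/154·1 + (-552/1169)·1 + 375/3674·1 = 1 ✓
b·c: (-552/1169)·(-7/12) + 375/3674·11/5 = 1/2 ✓
b·c²: (-552/1169)·49/144 + 375/3674·121/25 = 1/3 ✓
b·Ac: 375/3674·1837/1125 = 1/6 ✓; 3 stages ⇒ order 3.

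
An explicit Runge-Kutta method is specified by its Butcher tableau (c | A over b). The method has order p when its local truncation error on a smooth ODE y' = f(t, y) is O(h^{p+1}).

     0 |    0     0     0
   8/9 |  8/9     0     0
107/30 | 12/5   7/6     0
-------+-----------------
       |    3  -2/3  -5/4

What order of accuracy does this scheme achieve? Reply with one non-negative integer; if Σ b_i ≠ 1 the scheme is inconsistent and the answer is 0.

b = (3, -2/3, -5/4)
c = (0, 8/9, 107/30)
Ac = (0, 0, 28/27)
Σ b_i: 3·1 + (-2/3)·1 + (-5/4)·1 = 13/12 ≠ 1 ⇒ order 0.

0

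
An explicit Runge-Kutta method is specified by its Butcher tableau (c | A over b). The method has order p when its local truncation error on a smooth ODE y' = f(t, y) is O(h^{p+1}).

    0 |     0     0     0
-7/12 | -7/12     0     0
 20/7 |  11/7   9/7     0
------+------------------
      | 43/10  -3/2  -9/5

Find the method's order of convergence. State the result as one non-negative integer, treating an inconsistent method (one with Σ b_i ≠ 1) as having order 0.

1

b = (43/10, -3/2, -9/5)
c = (0, -7/12, 20/7)
Ac = (0, 0, -3/4)
Σ b_i: 43/10·1 + (-3/2)·1 + (-9/5)·1 = 1 ✓
b·c: (-3/2)·(-7/12) + (-9/5)·20/7 = -239/56 ≠ 1/2 ⇒ order 1.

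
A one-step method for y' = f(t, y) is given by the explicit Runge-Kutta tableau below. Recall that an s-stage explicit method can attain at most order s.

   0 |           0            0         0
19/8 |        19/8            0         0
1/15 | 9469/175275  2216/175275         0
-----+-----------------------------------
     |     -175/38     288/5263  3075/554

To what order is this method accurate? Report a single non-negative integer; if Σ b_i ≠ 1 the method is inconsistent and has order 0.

b = (-175/38, 288/5263, 3075/554)
c = (0, 19/8, 1/15)
Ac = (0, 0, 277/9225)
Σ b_i: (-175/38)·1 + 288/5263·1 + 3075/554·1 = 1 ✓
b·c: 288/5263·19/8 + 3075/554·1/15 = 1/2 ✓
b·c²: 288/5263·361/64 + 3075/554·1/225 = 1/3 ✓
b·Ac: 3075/554·277/9225 = 1/6 ✓; 3 stages ⇒ order 3.

3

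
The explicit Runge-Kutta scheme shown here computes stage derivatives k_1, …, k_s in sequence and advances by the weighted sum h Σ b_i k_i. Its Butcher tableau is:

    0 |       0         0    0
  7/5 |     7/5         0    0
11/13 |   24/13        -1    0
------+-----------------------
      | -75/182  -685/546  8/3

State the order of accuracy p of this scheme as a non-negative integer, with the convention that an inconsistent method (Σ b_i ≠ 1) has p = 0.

2

b = (-75/182, -685/546, 8/3)
c = (0, 7/5, 11/13)
Ac = (0, 0, -7/5)
Σ b_i: (-75/182)·1 + (-685/546)·1 + 8/3·1 = 1 ✓
b·c: (-685/546)·7/5 + 8/3·11/13 = 1/2 ✓
b·c²: (-685/546)·49/25 + 8/3·121/169 = -929/1690 ≠ 1/3 ⇒ order 2.
b·Ac: 8/3·(-7/5) = -56/15 ≠ 1/6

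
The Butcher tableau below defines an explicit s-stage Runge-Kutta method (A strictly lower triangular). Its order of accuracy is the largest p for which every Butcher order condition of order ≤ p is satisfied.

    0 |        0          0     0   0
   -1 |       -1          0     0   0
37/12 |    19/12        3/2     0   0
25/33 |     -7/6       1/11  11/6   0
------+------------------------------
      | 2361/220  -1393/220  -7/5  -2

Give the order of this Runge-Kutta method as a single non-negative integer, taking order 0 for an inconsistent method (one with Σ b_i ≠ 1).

2

b = (2361/220, -1393/220, -7/5, -2)
c = (0, -1, 37/12, 25/33)
Ac = (0, 0, -3/2, 4405/792)
Σ b_i: 2361/220·1 + (-1393/220)·1 + (-7/5)·1 + (-2)·1 = 1 ✓
b·c: (-1393/220)·(-1) + (-7/5)·37/12 + (-2)·25/33 = 1/2 ✓
b·c²: (-1393/220)·1 + (-7/5)·1369/144 + (-2)·625/1089 = -1811171/87120 ≠ 1/3 ⇒ order 2.
b·Ac: (-7/5)·(-3/2) + (-2)·4405/792 = -17867/1980 ≠ 1/6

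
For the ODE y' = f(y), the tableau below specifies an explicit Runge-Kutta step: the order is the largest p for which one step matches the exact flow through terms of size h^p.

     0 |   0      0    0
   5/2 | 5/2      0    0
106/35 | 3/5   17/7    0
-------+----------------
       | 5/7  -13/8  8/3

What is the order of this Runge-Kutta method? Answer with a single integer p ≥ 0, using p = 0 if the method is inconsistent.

b = (5/7, -13/8, 8/3)
c = (0, 5/2, 106/35)
Ac = (0, 0, 85/14)
Σ b_i: 5/7·1 + (-13/8)·1 + 8/3·1 = 295/168 ≠ 1 ⇒ order 0.

0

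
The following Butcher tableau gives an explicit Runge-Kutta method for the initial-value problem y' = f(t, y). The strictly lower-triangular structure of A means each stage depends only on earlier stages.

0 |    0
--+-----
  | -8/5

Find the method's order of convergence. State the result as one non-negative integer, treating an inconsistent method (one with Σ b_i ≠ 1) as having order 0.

b = (-8/5)
c = (0)
Σ b_i: (-8/5)·1 = -8/5 ≠ 1 ⇒ order 0.

0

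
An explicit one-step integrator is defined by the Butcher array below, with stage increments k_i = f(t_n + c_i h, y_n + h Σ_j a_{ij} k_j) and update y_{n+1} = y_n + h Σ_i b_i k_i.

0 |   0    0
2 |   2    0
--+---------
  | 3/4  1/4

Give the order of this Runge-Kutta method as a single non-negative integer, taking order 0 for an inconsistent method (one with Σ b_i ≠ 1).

2

b = (3/4, 1/4)
c = (0, 2)
Σ b_i: 3/4·1 + 1/4·1 = 1 ✓
b·c: 1/4·2 = 1/2 ✓; 2 stages ⇒ order 2.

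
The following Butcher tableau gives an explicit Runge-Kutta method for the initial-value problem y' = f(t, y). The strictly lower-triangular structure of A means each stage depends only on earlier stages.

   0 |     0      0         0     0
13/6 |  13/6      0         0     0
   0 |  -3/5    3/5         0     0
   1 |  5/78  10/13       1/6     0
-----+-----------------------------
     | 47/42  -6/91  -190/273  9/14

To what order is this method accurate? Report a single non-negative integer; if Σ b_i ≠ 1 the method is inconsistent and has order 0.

3

b = (47/42, -6/91, -190/273, 9/14)
c = (0, 13/6, 0, 1)
Ac = (0, 0, 13/10, 5/3)
Σ b_i: 47/42·1 + (-6/91)·1 + (-190/273)·1 + 9/14·1 = 1 ✓
b·c: (-6/91)·13/6 + 9/14·1 = 1/2 ✓
b·c²: (-6/91)·169/36 + 9/14·1 = 1/3 ✓
b·Ac: (-190/273)·13/10 + 9/14·5/3 = 1/6 ✓
b·c³: (-6/91)·2197/216 + 9/14·1 = -1/36 ≠ 1/4 ⇒ order 3.
b·(c∘Ac): 9/14·5/3 = 15/14 ≠ 1/8
b·Ac²: (-190/273)·169/60 + 9/14·65/18 = 13/36 ≠ 1/12
b·A²c: 9/14·13/60 = 39/280 ≠ 1/24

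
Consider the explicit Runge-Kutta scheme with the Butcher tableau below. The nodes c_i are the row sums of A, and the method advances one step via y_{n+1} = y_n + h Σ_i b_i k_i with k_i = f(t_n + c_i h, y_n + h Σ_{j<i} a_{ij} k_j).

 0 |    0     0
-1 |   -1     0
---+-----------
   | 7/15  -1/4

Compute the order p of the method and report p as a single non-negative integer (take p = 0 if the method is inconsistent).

b = (7/15, -1/4)
c = (0, -1)
Σ b_i: 7/15·1 + (-1/4)·1 = 13/60 ≠ 1 ⇒ order 0.

0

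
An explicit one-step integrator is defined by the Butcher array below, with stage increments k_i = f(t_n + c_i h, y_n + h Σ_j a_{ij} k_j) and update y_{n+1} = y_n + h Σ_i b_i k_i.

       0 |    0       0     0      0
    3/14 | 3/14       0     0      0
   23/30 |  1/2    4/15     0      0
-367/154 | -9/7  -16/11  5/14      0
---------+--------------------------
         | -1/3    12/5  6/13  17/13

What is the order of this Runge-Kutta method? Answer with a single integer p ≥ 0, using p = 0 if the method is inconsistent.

0

b = (-1/3, 12/5, 6/13, 17/13)
c = (0, 3/14, 23/30, -367/154)
Ac = (0, 0, 2/35, -5/132)
Σ b_i: (-1/3)·1 + 12/5·1 + 6/13·1 + 17/13·1 = 748/195 ≠ 1 ⇒ order 0.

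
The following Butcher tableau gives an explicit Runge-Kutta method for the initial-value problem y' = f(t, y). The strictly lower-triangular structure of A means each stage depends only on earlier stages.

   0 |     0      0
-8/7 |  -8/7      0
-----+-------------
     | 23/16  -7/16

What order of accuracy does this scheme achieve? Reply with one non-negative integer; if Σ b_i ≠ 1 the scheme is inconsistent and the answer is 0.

b = (23/16, -7/16)
c = (0, -8/7)
Σ b_i: 23/16·1 + (-7/16)·1 = 1 ✓
b·c: (-7/16)·(-8/7) = 1/2 ✓; 2 stages ⇒ order 2.

2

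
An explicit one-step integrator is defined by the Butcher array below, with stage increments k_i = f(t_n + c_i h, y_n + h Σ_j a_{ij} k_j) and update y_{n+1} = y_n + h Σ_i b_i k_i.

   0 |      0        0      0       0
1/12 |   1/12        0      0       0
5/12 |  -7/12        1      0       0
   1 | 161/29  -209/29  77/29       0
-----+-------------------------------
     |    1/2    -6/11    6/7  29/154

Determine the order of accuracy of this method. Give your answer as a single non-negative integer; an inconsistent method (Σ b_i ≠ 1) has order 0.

b = (1/2, -6/11, 6/7, 29/154)
c = (0, 1/12, 5/12, 1)
Ac = (0, 0, 1/12, 44/87)
Σ b_i: 1/2·1 + (-6/11)·1 + 6/7·1 + 29/154·1 = 1 ✓
b·c: (-6/11)·1/12 + 6/7·5/12 + 29/154·1 = 1/2 ✓
b·c²: (-6/11)·1/144 + 6/7·25/144 + 29/154·1 = 1/3 ✓
b·Ac: 6/7·1/12 + 29/154·44/87 = 1/6 ✓
b·c³: (-6/11)·1/1728 + 6/7·125/1728 + 29/154·1 = 1/4 ✓
b·(c∘Ac): 6/7·5/144 + 29/154·44/87 = 1/8 ✓
b·Ac²: 6/7·1/144 + 29/154·143/348 = 1/12 ✓
b·A²c: 29/154·77/348 = 1/24 ✓; 4 stages ⇒ order 4.

4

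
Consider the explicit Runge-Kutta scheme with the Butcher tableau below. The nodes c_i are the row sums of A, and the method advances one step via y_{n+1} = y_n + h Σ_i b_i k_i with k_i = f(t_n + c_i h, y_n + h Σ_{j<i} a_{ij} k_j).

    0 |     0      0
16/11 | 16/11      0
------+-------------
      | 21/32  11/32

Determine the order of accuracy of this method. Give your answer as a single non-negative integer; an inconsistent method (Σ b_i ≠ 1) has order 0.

2

b = (21/32, 11/32)
c = (0, 16/11)
Σ b_i: 21/32·1 + 11/32·1 = 1 ✓
b·c: 11/32·16/11 = 1/2 ✓; 2 stages ⇒ order 2.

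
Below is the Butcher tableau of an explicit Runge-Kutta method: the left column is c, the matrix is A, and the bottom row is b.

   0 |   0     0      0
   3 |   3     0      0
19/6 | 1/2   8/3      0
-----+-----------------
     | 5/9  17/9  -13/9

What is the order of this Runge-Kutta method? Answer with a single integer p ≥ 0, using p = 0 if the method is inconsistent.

1

b = (5/9, 17/9, -13/9)
c = (0, 3, 19/6)
Ac = (0, 0, 8)
Σ b_i: 5/9·1 + 17/9·1 + (-13/9)·1 = 1 ✓
b·c: 17/9·3 + (-13/9)·19/6 = 59/54 ≠ 1/2 ⇒ order 1.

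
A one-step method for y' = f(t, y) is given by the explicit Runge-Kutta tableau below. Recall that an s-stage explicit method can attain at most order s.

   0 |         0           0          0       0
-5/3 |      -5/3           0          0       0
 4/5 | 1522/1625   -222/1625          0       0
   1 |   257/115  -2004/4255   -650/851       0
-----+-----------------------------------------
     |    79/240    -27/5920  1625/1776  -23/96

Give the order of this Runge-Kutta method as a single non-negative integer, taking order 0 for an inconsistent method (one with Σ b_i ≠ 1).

b = (79/240, -27/5920, 1625/1776, -23/96)
c = (0, -5/3, 4/5, 1)
Ac = (0, 0, 74/325, 4/23)
Σ b_i: 79/240·1 + (-27/5920)·1 + 1625/1776·1 + (-23/96)·1 = 1 ✓
b·c: (-27/5920)·(-5/3) + 1625/1776·4/5 + (-23/96)·1 = 1/2 ✓
b·c²: (-27/5920)·25/9 + 1625/1776·16/25 + (-23/96)·1 = 1/3 ✓
b·Ac: 1625/1776·74/325 + (-23/96)·4/23 = 1/6 ✓
b·c³: (-27/5920)·(-125/27) + 1625/1776·64/125 + (-23/96)·1 = 1/4 ✓
b·(c∘Ac): 1625/1776·296/1625 + (-23/96)·4/23 = 1/8 ✓
b·Ac²: 1625/1776·(-74/195) + (-23/96)·(-124/69) = 1/12 ✓
b·A²c: (-23/96)·(-4/23) = 1/24 ✓; 4 stages ⇒ order 4.

4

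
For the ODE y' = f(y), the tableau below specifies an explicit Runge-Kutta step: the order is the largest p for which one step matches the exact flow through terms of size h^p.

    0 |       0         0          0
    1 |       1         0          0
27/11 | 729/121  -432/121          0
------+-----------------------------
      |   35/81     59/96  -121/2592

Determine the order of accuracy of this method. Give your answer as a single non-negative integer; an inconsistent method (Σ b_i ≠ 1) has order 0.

b = (35/81, 59/96, -121/2592)
c = (0, 1, 27/11)
Ac = (0, 0, -432/121)
Σ b_i: 35/81·1 + 59/96·1 + (-121/2592)·1 = 1 ✓
b·c: 59/96·1 + (-121/2592)·27/11 = 1/2 ✓
b·c²: 59/96·1 + (-121/2592)·729/121 = 1/3 ✓
b·Ac: (-121/2592)·(-432/121) = 1/6 ✓; 3 stages ⇒ order 3.

3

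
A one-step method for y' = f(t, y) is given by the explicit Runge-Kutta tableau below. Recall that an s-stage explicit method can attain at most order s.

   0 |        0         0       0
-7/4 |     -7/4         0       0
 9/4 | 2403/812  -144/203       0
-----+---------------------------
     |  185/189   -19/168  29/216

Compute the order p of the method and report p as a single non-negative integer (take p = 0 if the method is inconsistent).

b = (185/189, -19/168, 29/216)
c = (0, -7/4, 9/4)
Ac = (0, 0, 36/29)
Σ b_i: 185/189·1 + (-19/168)·1 + 29/216·1 = 1 ✓
b·c: (-19/168)·(-7/4) + 29/216·9/4 = 1/2 ✓
b·c²: (-19/168)·49/16 + 29/216·81/16 = 1/3 ✓
b·Ac: 29/216·36/29 = 1/6 ✓; 3 stages ⇒ order 3.

3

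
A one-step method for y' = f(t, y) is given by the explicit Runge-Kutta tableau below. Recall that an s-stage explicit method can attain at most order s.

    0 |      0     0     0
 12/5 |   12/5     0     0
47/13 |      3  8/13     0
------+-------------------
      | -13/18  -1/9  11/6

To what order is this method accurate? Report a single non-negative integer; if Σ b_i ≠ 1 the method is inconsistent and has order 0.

b = (-13/18, -1/9, 11/6)
c = (0, 12/5, 47/13)
Ac = (0, 0, 96/65)
Σ b_i: (-13/18)·1 + (-1/9)·1 + 11/6·1 = 1 ✓
b·c: (-1/9)·12/5 + 11/6·47/13 = 827/130 ≠ 1/2 ⇒ order 1.

1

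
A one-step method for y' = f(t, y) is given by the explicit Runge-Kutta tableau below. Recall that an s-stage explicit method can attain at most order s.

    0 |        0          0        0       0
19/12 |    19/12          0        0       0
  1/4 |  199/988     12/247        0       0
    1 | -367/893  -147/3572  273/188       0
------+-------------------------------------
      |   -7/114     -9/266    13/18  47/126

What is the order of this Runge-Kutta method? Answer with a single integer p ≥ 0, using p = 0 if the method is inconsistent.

b = (-7/114, -9/266, 13/18, 47/126)
c = (0, 19/12, 1/4, 1)
Ac = (0, 0, 1/13, 14/47)
Σ b_i: (-7/114)·1 + (-9/266)·1 + 13/18·1 + 47/126·1 = 1 ✓
b·c: (-9/266)·19/12 + 13/18·1/4 + 47/126·1 = 1/2 ✓
b·c²: (-9/266)·361/144 + 13/18·1/16 + 47/126·1 = 1/3 ✓
b·Ac: 13/18·1/13 + 47/126·14/47 = 1/6 ✓
b·c³: (-9/266)·6859/1728 + 13/18·1/64 + 47/126·1 = 1/4 ✓
b·(c∘Ac): 13/18·1/52 + 47/126·14/47 = 1/8 ✓
b·Ac²: 13/18·19/156 + 47/126·(-7/564) = 1/12 ✓
b·A²c: 47/126·21/188 = 1/24 ✓; 4 stages ⇒ order 4.

4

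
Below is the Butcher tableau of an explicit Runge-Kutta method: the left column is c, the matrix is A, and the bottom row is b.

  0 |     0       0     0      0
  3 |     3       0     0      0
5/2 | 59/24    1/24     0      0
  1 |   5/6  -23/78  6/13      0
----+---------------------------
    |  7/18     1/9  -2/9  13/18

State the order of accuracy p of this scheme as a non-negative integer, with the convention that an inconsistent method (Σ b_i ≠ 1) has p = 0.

b = (7/18, 1/9, -2/9, 13/18)
c = (0, 3, 5/2, 1)
Ac = (0, 0, 1/8, 7/26)
Σ b_i: 7/18·1 + 1/9·1 + (-2/9)·1 + 13/18·1 = 1 ✓
b·c: 1/9·3 + (-2/9)·5/2 + 13/18·1 = 1/2 ✓
b·c²: 1/9·9 + (-2/9)·25/4 + 13/18·1 = 1/3 ✓
b·Ac: (-2/9)·1/8 + 13/18·7/26 = 1/6 ✓
b·c³: 1/9·27 + (-2/9)·125/8 + 13/18·1 = 1/4 ✓
b·(c∘Ac): (-2/9)·5/16 + 13/18·7/26 = 1/8 ✓
b·Ac²: (-2/9)·3/8 + 13/18·3/13 = 1/12 ✓
b·A²c: 13/18·3/52 = 1/24 ✓; 4 stages ⇒ order 4.

4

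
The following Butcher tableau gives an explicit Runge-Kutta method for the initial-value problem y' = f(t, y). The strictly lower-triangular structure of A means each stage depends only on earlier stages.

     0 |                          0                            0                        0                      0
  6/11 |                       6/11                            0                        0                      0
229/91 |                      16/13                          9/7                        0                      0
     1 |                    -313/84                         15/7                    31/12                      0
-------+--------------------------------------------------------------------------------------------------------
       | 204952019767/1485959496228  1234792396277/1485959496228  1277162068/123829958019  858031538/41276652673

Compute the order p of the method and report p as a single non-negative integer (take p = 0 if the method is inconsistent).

3

b = (204952019767/1485959496228, 1234792396277/1485959496228, 1277162068/123829958019, 858031538/41276652673)
c = (0, 6/11, 229/91, 1)
Ac = (0, 0, 54/77, 92129/12012)
Σ b_i: 204952019767/1485959496228·1 + 1234792396277/1485959496228·1 + 1277162068/123829958019·1 + 858031538/41276652673·1 = 1 ✓
b·c: 1234792396277/1485959496228·6/11 + 1277162068/123829958019·229/91 + 858031538/41276652673·1 = 1/2 ✓
b·c²: 1234792396277/1485959496228·36/121 + 1277162068/123829958019·52441/8281 + 858031538/41276652673·1 = 1/3 ✓
b·Ac: 1277162068/123829958019·54/77 + 858031538/41276652673·92129/12012 = 1/6 ✓
b·c³: 1234792396277/1485959496228·216/1331 + 1277162068/123829958019·12008989/753571 + 858031538/41276652673·1 = 39665634000032/123953787977019 ≠ 1/4 ⇒ order 3.
b·(c∘Ac): 1277162068/123829958019·12366/7007 + 858031538/41276652673·92129/12012 = 483925162859/2724259076418 ≠ 1/8
b·Ac²: 1277162068/123829958019·324/847 + 858031538/41276652673·204372031/12024012 = 88569306741551/247907575954038 ≠ 1/12
b·A²c: 858031538/41276652673·279/154 = 17099342793/454043179403 ≠ 1/24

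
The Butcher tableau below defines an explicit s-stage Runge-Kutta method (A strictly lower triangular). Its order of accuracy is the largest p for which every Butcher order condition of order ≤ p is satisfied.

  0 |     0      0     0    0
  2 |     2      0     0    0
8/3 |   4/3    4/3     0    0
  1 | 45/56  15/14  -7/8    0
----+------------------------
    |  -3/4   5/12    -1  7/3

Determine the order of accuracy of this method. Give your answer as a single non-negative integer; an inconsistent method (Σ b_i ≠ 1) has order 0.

b = (-3/4, 5/12, -1, 7/3)
c = (0, 2, 8/3, 1)
Ac = (0, 0, 8/3, -4/21)
Σ b_i: (-3/4)·1 + 5/12·1 + (-1)·1 + 7/3·1 = 1 ✓
b·c: 5/12·2 + (-1)·8/3 + 7/3·1 = 1/2 ✓
b·c²: 5/12·4 + (-1)·64/9 + 7/3·1 = -28/9 ≠ 1/3 ⇒ order 2.
b·Ac: (-1)·8/3 + 7/3·(-4/21) = -28/9 ≠ 1/6

2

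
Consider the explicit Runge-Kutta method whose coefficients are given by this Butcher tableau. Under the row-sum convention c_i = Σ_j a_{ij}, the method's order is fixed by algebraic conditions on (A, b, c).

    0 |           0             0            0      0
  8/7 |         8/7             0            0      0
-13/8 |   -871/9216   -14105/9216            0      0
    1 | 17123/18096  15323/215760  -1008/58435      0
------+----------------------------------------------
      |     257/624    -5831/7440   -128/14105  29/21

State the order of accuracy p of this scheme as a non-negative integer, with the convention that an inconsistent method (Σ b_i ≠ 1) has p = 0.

4

b = (257/624, -5831/7440, -128/14105, 29/21)
c = (0, 8/7, -13/8, 1)
Ac = (0, 0, -2015/1152, 19/174)
Σ b_i: 257/624·1 + (-5831/7440)·1 + (-128/14105)·1 + 29/21·1 = 1 ✓
b·c: (-5831/7440)·8/7 + (-128/14105)·(-13/8) + 29/21·1 = 1/2 ✓
b·c²: (-5831/7440)·64/49 + (-128/14105)·169/64 + 29/21·1 = 1/3 ✓
b·Ac: (-128/14105)·(-2015/1152) + 29/21·19/174 = 1/6 ✓
b·c³: (-5831/7440)·512/343 + (-128/14105)·(-2197/512) + 29/21·1 = 1/4 ✓
b·(c∘Ac): (-128/14105)·26195/9216 + 29/21·19/174 = 1/8 ✓
b·Ac²: (-128/14105)·(-2015/1008) + 29/21·115/2436 = 1/12 ✓
b·A²c: 29/21·7/232 = 1/24 ✓; 4 stages ⇒ order 4.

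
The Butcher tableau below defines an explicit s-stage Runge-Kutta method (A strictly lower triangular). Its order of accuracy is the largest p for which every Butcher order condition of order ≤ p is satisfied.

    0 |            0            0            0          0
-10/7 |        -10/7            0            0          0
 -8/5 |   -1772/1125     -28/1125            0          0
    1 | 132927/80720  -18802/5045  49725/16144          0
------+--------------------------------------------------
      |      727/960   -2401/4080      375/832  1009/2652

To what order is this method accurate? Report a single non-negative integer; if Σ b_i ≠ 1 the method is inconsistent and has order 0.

4

b = (727/960, -2401/4080, 375/832, 1009/2652)
c = (0, -10/7, -8/5, 1)
Ac = (0, 0, 8/225, 799/2018)
Σ b_i: 727/960·1 + (-2401/4080)·1 + 375/832·1 + 1009/2652·1 = 1 ✓
b·c: (-2401/4080)·(-10/7) + 375/832·(-8/5) + 1009/2652·1 = 1/2 ✓
b·c²: (-2401/4080)·100/49 + 375/832·64/25 + 1009/2652·1 = 1/3 ✓
b·Ac: 375/832·8/225 + 1009/2652·799/2018 = 1/6 ✓
b·c³: (-2401/4080)·(-1000/343) + 375/832·(-512/125) + 1009/2652·1 = 1/4 ✓
b·(c∘Ac): 375/832·(-64/1125) + 1009/2652·799/2018 = 1/8 ✓
b·Ac²: 375/832·(-16/315) + 1009/2652·1972/7063 = 1/12 ✓
b·A²c: 1009/2652·221/2018 = 1/24 ✓; 4 stages ⇒ order 4.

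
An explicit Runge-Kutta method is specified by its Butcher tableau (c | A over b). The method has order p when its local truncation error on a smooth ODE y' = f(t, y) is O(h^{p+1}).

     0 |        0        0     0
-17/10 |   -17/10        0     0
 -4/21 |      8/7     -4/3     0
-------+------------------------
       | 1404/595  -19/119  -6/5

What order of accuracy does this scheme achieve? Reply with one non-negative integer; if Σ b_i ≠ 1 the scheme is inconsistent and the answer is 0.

2

b = (1404/595, -19/119, -6/5)
c = (0, -17/10, -4/21)
Ac = (0, 0, 34/15)
Σ b_i: 1404/595·1 + (-19/119)·1 + (-6/5)·1 = 1 ✓
b·c: (-19/119)·(-17/10) + (-6/5)·(-4/21) = 1/2 ✓
b·c²: (-19/119)·289/100 + (-6/5)·16/441 = -7423/14700 ≠ 1/3 ⇒ order 2.
b·Ac: (-6/5)·34/15 = -68/25 ≠ 1/6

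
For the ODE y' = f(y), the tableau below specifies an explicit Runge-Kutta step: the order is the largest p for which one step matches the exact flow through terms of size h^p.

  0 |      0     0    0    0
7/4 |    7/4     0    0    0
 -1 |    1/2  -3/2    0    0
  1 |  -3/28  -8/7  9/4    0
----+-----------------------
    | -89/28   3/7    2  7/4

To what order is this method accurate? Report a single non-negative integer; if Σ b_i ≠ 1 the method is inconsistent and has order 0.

2

b = (-89/28, 3/7, 2, 7/4)
c = (0, 7/4, -1, 1)
Ac = (0, 0, -21/8, -17/4)
Σ b_i: (-89/28)·1 + 3/7·1 + 2·1 + 7/4·1 = 1 ✓
b·c: 3/7·7/4 + 2·(-1) + 7/4·1 = 1/2 ✓
b·c²: 3/7·49/16 + 2·1 + 7/4·1 = 81/16 ≠ 1/3 ⇒ order 2.
b·Ac: 2·(-21/8) + 7/4·(-17/4) = -203/16 ≠ 1/6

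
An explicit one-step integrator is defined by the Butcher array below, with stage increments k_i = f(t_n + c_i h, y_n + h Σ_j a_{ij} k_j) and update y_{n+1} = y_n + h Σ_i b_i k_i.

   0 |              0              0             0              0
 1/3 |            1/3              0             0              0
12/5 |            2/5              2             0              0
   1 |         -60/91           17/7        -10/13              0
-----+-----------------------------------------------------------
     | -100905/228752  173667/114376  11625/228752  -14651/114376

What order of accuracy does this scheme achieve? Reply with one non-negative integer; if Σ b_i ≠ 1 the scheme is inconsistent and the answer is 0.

3

b = (-100905/228752, 173667/114376, 11625/228752, -14651/114376)
c = (0, 1/3, 12/5, 1)
Ac = (0, 0, 2/3, -283/273)
Σ b_i: (-100905/228752)·1 + 173667/114376·1 + 11625/228752·1 + (-14651/114376)·1 = 1 ✓
b·c: 173667/114376·1/3 + 11625/228752·12/5 + (-14651/114376)·1 = 1/2 ✓
b·c²: 173667/114376·1/9 + 11625/228752·144/25 + (-14651/114376)·1 = 1/3 ✓
b·Ac: 11625/228752·2/3 + (-14651/114376)·(-283/273) = 1/6 ✓
b·c³: 173667/114376·1/27 + 11625/228752·1728/125 + (-14651/114376)·1 = 324599/514692 ≠ 1/4 ⇒ order 3.
b·(c∘Ac): 11625/228752·8/5 + (-14651/114376)·(-283/273) = 73463/343128 ≠ 1/8
b·Ac²: 11625/228752·2/9 + (-14651/114376)·(-17039/4095) = 700351/1286730 ≠ 1/12
b·A²c: (-14651/114376)·(-20/39) = 5635/85782 ≠ 1/24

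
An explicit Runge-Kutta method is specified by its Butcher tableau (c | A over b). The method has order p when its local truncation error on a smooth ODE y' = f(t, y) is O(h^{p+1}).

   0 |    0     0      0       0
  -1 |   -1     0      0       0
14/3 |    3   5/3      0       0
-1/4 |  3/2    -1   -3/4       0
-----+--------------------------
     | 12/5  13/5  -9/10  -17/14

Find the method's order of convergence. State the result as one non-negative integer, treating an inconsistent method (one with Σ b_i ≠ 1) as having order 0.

b = (12/5, 13/5, -9/10, -17/14)
c = (0, -1, 14/3, -1/4)
Ac = (0, 0, -5/3, -5/2)
Σ b_i: 12/5·1 + 13/5·1 + (-9/10)·1 + (-17/14)·1 = 101/35 ≠ 1 ⇒ order 0.

0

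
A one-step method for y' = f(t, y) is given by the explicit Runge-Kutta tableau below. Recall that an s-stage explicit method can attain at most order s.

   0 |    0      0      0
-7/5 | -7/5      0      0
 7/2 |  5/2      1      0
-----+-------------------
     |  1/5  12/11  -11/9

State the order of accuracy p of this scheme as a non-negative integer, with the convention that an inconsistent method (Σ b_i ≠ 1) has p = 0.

0

b = (1/5, 12/11, -11/9)
c = (0, -7/5, 7/2)
Ac = (0, 0, -7/5)
Σ b_i: 1/5·1 + 12/11·1 + (-11/9)·1 = 34/495 ≠ 1 ⇒ order 0.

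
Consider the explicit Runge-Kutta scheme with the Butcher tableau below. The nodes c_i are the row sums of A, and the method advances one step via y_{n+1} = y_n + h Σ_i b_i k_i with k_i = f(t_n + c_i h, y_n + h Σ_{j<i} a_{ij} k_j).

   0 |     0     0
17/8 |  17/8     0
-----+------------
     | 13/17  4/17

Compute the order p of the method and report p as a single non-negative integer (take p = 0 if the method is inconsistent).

2

b = (13/17, 4/17)
c = (0, 17/8)
Σ b_i: 13/17·1 + 4/17·1 = 1 ✓
b·c: 4/17·17/8 = 1/2 ✓; 2 stages ⇒ order 2.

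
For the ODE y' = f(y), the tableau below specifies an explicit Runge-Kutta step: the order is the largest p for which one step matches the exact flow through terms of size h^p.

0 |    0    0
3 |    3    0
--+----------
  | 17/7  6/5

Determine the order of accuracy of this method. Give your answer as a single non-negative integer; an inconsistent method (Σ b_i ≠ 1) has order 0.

b = (17/7, 6/5)
c = (0, 3)
Σ b_i: 17/7·1 + 6/5·1 = 127/35 ≠ 1 ⇒ order 0.

0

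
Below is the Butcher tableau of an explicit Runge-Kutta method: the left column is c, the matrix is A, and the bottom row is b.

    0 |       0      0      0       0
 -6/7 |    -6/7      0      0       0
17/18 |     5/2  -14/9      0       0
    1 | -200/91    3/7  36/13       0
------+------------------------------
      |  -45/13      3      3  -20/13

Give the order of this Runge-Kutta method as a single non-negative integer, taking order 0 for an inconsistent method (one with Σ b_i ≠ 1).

1

b = (-45/13, 3, 3, -20/13)
c = (0, -6/7, 17/18, 1)
Ac = (0, 0, 4/3, 1432/637)
Σ b_i: (-45/13)·1 + 3·1 + 3·1 + (-20/13)·1 = 1 ✓
b·c: 3·(-6/7) + 3·17/18 + (-20/13)·1 = -697/546 ≠ 1/2 ⇒ order 1.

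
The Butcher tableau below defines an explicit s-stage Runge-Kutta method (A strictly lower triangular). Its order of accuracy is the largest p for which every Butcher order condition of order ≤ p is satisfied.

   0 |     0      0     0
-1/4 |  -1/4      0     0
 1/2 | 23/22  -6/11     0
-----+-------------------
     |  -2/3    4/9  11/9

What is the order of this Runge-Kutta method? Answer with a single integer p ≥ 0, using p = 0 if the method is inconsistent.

3

b = (-2/3, 4/9, 11/9)
c = (0, -1/4, 1/2)
Ac = (0, 0, 3/22)
Σ b_i: (-2/3)·1 + 4/9·1 + 11/9·1 = 1 ✓
b·c: 4/9·(-1/4) + 11/9·1/2 = 1/2 ✓
b·c²: 4/9·1/16 + 11/9·1/4 = 1/3 ✓
b·Ac: 11/9·3/22 = 1/6 ✓; 3 stages ⇒ order 3.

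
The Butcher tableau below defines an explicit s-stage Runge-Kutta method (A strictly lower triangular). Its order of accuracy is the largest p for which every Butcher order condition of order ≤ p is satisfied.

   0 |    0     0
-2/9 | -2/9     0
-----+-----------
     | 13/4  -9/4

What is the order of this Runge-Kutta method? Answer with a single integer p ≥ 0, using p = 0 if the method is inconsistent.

b = (13/4, -9/4)
c = (0, -2/9)
Σ b_i: 13/4·1 + (-9/4)·1 = 1 ✓
b·c: (-9/4)·(-2/9) = 1/2 ✓; 2 stages ⇒ order 2.

2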